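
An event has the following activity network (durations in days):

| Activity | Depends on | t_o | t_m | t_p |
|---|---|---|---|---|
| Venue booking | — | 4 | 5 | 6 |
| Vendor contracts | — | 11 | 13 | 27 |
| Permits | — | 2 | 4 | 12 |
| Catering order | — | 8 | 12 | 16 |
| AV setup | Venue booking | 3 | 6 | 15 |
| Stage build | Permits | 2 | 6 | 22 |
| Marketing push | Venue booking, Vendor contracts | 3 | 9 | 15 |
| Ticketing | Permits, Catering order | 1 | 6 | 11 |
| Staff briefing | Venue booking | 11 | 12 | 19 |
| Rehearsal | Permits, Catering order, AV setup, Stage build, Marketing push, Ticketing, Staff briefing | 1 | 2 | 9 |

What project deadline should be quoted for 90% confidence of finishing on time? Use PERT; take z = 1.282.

31.6 days

te_Venue booking = (4 + 4·5 + 6)/6 = 30/6 = 5; σ²_Venue booking = ((6−4)/6)² = 0.111
te_Vendor contracts = (11 + 4·13 + 27)/6 = 90/6 = 15; σ²_Vendor contracts = ((27−11)/6)² = 7.111
te_Permits = (2 + 4·4 + 12)/6 = 30/6 = 5; σ²_Permits = ((12−2)/6)² = 2.778
te_Catering order = (8 + 4·12 + 16)/6 = 72/6 = 12; σ²_Catering order = ((16−8)/6)² = 1.778
te_AV setup = (3 + 4·6 + 15)/6 = 42/6 = 7; σ²_AV setup = ((15−3)/6)² = 4.000
te_Stage build = (2 + 4·6 + 22)/6 = 48/6 = 8; σ²_Stage build = ((22−2)/6)² = 11.111
te_Marketing push = (3 + 4·9 + 15)/6 = 54/6 = 9; σ²_Marketing push = ((15−3)/6)² = 4.000
te_Ticketing = (1 + 4·6 + 11)/6 = 36/6 = 6; σ²_Ticketing = ((11−1)/6)² = 2.778
te_Staff briefing = (11 + 4·12 + 19)/6 = 78/6 = 13; σ²_Staff briefing = ((19−11)/6)² = 1.778
te_Rehearsal = (1 + 4·2 + 9)/6 = 18/6 = 3; σ²_Rehearsal = ((9−1)/6)² = 1.778

Forward pass:
ES_Venue booking = 0; EF_Venue booking = 5
ES_Vendor contracts = 0; EF_Vendor contracts = 15
ES_Permits = 0; EF_Permits = 5
ES_Catering order = 0; EF_Catering order = 12
ES_AV setup = 5; EF_AV setup = 5+7 = 12
ES_Stage build = 5; EF_Stage build = 5+8 = 13
ES_Marketing push = max(EF_Venue booking=5, EF_Vendor contracts=15) = 15; EF_Marketing push = 15+9 = 24
ES_Ticketing = max(EF_Permits=5, EF_Catering order=12) = 12; EF_Ticketing = 12+6 = 18
ES_Staff briefing = 5; EF_Staff briefing = 5+13 = 18
ES_Rehearsal = max(EF_Permits=5, EF_Catering order=12, EF_AV setup=12, EF_Stage build=13, EF_Marketing push=24, EF_Ticketing=18, EF_Staff briefing=18) = 24; EF_Rehearsal = 24+3 = 27
Expected project duration μ = 27 days. Critical path: Vendor contracts → Marketing push → Rehearsal.

Variance along critical path = 7.111 + 4.000 + 1.778 = 12.889; σ = 3.590 days.
D = μ + z·σ = 27 + 1.282·3.590 = 31.6 days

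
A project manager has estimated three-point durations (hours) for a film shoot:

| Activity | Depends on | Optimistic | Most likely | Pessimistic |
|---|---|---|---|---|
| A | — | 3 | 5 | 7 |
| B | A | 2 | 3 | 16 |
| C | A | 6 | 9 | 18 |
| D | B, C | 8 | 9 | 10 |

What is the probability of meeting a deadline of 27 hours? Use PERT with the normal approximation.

te_A = (3 + 4·5 + 7)/6 = 30/6 = 5; σ²_A = ((7−3)/6)² = 0.444
te_B = (2 + 4·3 + 16)/6 = 30/6 = 5; σ²_B = ((16−2)/6)² = 5.444
te_C = (6 + 4·9 + 18)/6 = 60/6 = 10; σ²_C = ((18−6)/6)² = 4.000
te_D = (8 + 4·9 + 10)/6 = 54/6 = 9; σ²_D = ((10−8)/6)² = 0.111

Forward pass:
ES_A = 0; EF_A = 5
ES_B = 5; EF_B = 5+5 = 10
ES_C = 5; EF_C = 5+10 = 15
ES_D = max(EF_B=10, EF_C=15) = 15; EF_D = 15+9 = 24
Expected project duration μ = 24 hours. Critical path: A → C → D.

Variance along critical path = 0.444 + 4.000 + 0.111 = 4.556; σ = √4.556 = 2.134 hours.
Z = (27 − 24) / 2.134 = 1.406
P(T ≤ 27) = Φ(1.406) ≈ 0.920

0.920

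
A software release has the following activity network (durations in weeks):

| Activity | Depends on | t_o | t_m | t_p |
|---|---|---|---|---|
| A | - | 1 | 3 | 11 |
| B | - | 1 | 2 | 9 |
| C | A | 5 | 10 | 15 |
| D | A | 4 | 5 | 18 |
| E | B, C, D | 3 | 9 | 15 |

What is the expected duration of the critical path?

te_A = (1 + 4·3 + 11)/6 = 24/6 = 4
te_B = (1 + 4·2 + 9)/6 = 18/6 = 3
te_C = (5 + 4·10 + 15)/6 = 60/6 = 10
te_D = (4 + 4·5 + 18)/6 = 42/6 = 7
te_E = (3 + 4·9 + 15)/6 = 54/6 = 9

Forward pass:
ES_A = 0; EF_A = 4
ES_B = 0; EF_B = 3
ES_C = 4; EF_C = 4+10 = 14
ES_D = 4; EF_D = 4+7 = 11
ES_E = max(EF_B=3, EF_C=14, EF_D=11) = 14; EF_E = 14+9 = 23
Expected project duration μ = 23 weeks. Critical path: A → C → E.

23 weeks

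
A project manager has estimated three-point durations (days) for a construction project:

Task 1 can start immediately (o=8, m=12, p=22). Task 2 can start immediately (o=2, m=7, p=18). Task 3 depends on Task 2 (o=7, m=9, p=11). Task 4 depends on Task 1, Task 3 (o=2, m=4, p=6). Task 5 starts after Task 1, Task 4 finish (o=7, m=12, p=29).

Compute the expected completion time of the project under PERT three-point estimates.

te_Task 1 = (8 + 4·12 + 22)/6 = 78/6 = 13
te_Task 2 = (2 + 4·7 + 18)/6 = 48/6 = 8
te_Task 3 = (7 + 4·9 + 11)/6 = 54/6 = 9
te_Task 4 = (2 + 4·4 + 6)/6 = 24/6 = 4
te_Task 5 = (7 + 4·12 + 29)/6 = 84/6 = 14

Forward pass:
ES_Task 1 = 0; EF_Task 1 = 13
ES_Task 2 = 0; EF_Task 2 = 8
ES_Task 3 = 8; EF_Task 3 = 8+9 = 17
ES_Task 4 = max(EF_Task 1=13, EF_Task 3=17) = 17; EF_Task 4 = 17+4 = 21
ES_Task 5 = max(EF_Task 1=13, EF_Task 4=21) = 21; EF_Task 5 = 21+14 = 35
Expected project duration μ = 35 days. Critical path: Task 2 → Task 3 → Task 4 → Task 5.

35 days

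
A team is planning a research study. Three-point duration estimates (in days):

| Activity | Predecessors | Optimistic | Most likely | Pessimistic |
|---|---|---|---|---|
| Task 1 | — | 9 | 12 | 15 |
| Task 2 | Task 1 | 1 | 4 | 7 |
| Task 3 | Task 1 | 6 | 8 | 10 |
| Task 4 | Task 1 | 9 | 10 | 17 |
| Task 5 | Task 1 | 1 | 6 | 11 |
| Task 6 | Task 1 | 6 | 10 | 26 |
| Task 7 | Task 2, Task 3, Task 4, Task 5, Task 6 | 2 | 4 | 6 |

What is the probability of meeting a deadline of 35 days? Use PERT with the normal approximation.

0.976

te_Task 1 = (9 + 4·12 + 15)/6 = 72/6 = 12; σ²_Task 1 = ((15−9)/6)² = 1.000
te_Task 2 = (1 + 4·4 + 7)/6 = 24/6 = 4; σ²_Task 2 = ((7−1)/6)² = 1.000
te_Task 3 = (6 + 4·8 + 10)/6 = 48/6 = 8; σ²_Task 3 = ((10−6)/6)² = 0.444
te_Task 4 = (9 + 4·10 + 17)/6 = 66/6 = 11; σ²_Task 4 = ((17−9)/6)² = 1.778
te_Task 5 = (1 + 4·6 + 11)/6 = 36/6 = 6; σ²_Task 5 = ((11−1)/6)² = 2.778
te_Task 6 = (6 + 4·10 + 26)/6 = 72/6 = 12; σ²_Task 6 = ((26−6)/6)² = 11.111
te_Task 7 = (2 + 4·4 + 6)/6 = 24/6 = 4; σ²_Task 7 = ((6−2)/6)² = 0.444

Forward pass:
ES_Task 1 = 0; EF_Task 1 = 12
ES_Task 2 = 12; EF_Task 2 = 12+4 = 16
ES_Task 3 = 12; EF_Task 3 = 12+8 = 20
ES_Task 4 = 12; EF_Task 4 = 12+11 = 23
ES_Task 5 = 12; EF_Task 5 = 12+6 = 18
ES_Task 6 = 12; EF_Task 6 = 12+12 = 24
ES_Task 7 = max(EF_Task 2=16, EF_Task 3=20, EF_Task 4=23, EF_Task 5=18, EF_Task 6=24) = 24; EF_Task 7 = 24+4 = 28
Expected project duration μ = 28 days. Critical path: Task 1 → Task 6 → Task 7.

Variance along critical path = 1.000 + 11.111 + 0.444 = 12.556; σ = √12.556 = 3.543 days.
Z = (35 − 28) / 3.543 = 1.976
P(T ≤ 35) = Φ(1.976) ≈ 0.976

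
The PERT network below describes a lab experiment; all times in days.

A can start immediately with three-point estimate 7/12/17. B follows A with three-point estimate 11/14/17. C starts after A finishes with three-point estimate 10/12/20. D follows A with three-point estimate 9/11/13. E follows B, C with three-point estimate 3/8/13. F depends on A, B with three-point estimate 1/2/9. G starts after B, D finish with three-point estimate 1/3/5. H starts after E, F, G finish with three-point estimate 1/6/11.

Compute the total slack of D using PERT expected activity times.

8 days

te_A = (7 + 4·12 + 17)/6 = 72/6 = 12
te_B = (11 + 4·14 + 17)/6 = 84/6 = 14
te_C = (10 + 4·12 + 20)/6 = 78/6 = 13
te_D = (9 + 4·11 + 13)/6 = 66/6 = 11
te_E = (3 + 4·8 + 13)/6 = 48/6 = 8
te_F = (1 + 4·2 + 9)/6 = 18/6 = 3
te_G = (1 + 4·3 + 5)/6 = 18/6 = 3
te_H = (1 + 4·6 + 11)/6 = 36/6 = 6

Forward pass:
ES_A = 0; EF_A = 12
ES_B = 12; EF_B = 12+14 = 26
ES_C = 12; EF_C = 12+13 = 25
ES_D = 12; EF_D = 12+11 = 23
ES_E = max(EF_B=26, EF_C=25) = 26; EF_E = 26+8 = 34
ES_F = max(EF_A=12, EF_B=26) = 26; EF_F = 26+3 = 29
ES_G = max(EF_B=26, EF_D=23) = 26; EF_G = 26+3 = 29
ES_H = max(EF_E=34, EF_F=29, EF_G=29) = 34; EF_H = 34+6 = 40
Expected project duration μ = 40 days. Critical path: A → B → E → H.

Backward pass:
LF_H = 40; LS_H = 40−6 = 34
LF_G = LS_H = 34; LS_G = 34−3 = 31
LF_F = LS_H = 34; LS_F = 34−3 = 31
LF_E = LS_H = 34; LS_E = 34−8 = 26
LF_D = LS_G = 31; LS_D = 31−11 = 20
LF_C = LS_E = 26; LS_C = 26−13 = 13
LF_B = min(LS_E=26, LS_F=31, LS_G=31) = 26; LS_B = 26−14 = 12
LF_A = min(LS_B=12, LS_C=13, LS_D=20, LS_F=31) = 12; LS_A = 12−12 = 0
Slack_D = LS_D − ES_D = 20 − 12 = 8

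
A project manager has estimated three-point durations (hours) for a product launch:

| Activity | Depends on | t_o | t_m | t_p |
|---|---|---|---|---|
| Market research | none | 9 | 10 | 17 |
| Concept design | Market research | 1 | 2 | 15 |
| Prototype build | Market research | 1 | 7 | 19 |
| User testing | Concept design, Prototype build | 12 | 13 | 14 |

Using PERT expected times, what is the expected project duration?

te_Market research = (9 + 4·10 + 17)/6 = 66/6 = 11
te_Concept design = (1 + 4·2 + 15)/6 = 24/6 = 4
te_Prototype build = (1 + 4·7 + 19)/6 = 48/6 = 8
te_User testing = (12 + 4·13 + 14)/6 = 78/6 = 13

Forward pass:
ES_Market research = 0; EF_Market research = 11
ES_Concept design = 11; EF_Concept design = 11+4 = 15
ES_Prototype build = 11; EF_Prototype build = 11+8 = 19
ES_User testing = max(EF_Concept design=15, EF_Prototype build=19) = 19; EF_User testing = 19+13 = 32
Expected project duration μ = 32 hours. Critical path: Market research → Prototype build → User testing.

32 hours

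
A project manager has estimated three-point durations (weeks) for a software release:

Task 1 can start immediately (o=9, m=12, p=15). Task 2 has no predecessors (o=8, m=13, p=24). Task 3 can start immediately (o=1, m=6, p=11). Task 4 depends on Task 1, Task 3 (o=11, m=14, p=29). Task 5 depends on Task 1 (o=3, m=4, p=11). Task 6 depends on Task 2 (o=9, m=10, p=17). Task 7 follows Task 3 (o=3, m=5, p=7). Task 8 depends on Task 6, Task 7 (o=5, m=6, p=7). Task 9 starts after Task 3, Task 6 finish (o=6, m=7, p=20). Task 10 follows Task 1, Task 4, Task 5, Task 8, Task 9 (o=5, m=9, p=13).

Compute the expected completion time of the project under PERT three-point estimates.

43 weeks

te_Task 1 = (9 + 4·12 + 15)/6 = 72/6 = 12
te_Task 2 = (8 + 4·13 + 24)/6 = 84/6 = 14
te_Task 3 = (1 + 4·6 + 11)/6 = 36/6 = 6
te_Task 4 = (11 + 4·14 + 29)/6 = 96/6 = 16
te_Task 5 = (3 + 4·4 + 11)/6 = 30/6 = 5
te_Task 6 = (9 + 4·10 + 17)/6 = 66/6 = 11
te_Task 7 = (3 + 4·5 + 7)/6 = 30/6 = 5
te_Task 8 = (5 + 4·6 + 7)/6 = 36/6 = 6
te_Task 9 = (6 + 4·7 + 20)/6 = 54/6 = 9
te_Task 10 = (5 + 4·9 + 13)/6 = 54/6 = 9

Forward pass:
ES_Task 1 = 0; EF_Task 1 = 12
ES_Task 2 = 0; EF_Task 2 = 14
ES_Task 3 = 0; EF_Task 3 = 6
ES_Task 4 = max(EF_Task 1=12, EF_Task 3=6) = 12; EF_Task 4 = 12+16 = 28
ES_Task 5 = 12; EF_Task 5 = 12+5 = 17
ES_Task 6 = 14; EF_Task 6 = 14+11 = 25
ES_Task 7 = 6; EF_Task 7 = 6+5 = 11
ES_Task 8 = max(EF_Task 6=25, EF_Task 7=11) = 25; EF_Task 8 = 25+6 = 31
ES_Task 9 = max(EF_Task 3=6, EF_Task 6=25) = 25; EF_Task 9 = 25+9 = 34
ES_Task 10 = max(EF_Task 1=12, EF_Task 4=28, EF_Task 5=17, EF_Task 8=31, EF_Task 9=34) = 34; EF_Task 10 = 34+9 = 43
Expected project duration μ = 43 weeks. Critical path: Task 2 → Task 6 → Task 9 → Task 10.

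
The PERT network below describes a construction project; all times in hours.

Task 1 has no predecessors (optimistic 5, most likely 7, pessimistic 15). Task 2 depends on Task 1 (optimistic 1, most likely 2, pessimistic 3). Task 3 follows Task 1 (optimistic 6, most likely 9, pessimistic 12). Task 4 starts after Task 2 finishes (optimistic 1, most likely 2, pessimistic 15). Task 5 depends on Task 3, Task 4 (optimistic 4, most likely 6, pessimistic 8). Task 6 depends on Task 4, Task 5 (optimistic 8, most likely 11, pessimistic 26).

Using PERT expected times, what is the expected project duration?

te_Task 1 = (5 + 4·7 + 15)/6 = 48/6 = 8
te_Task 2 = (1 + 4·2 + 3)/6 = 12/6 = 2
te_Task 3 = (6 + 4·9 + 12)/6 = 54/6 = 9
te_Task 4 = (1 + 4·2 + 15)/6 = 24/6 = 4
te_Task 5 = (4 + 4·6 + 8)/6 = 36/6 = 6
te_Task 6 = (8 + 4·11 + 26)/6 = 78/6 = 13

Forward pass:
ES_Task 1 = 0; EF_Task 1 = 8
ES_Task 2 = 8; EF_Task 2 = 8+2 = 10
ES_Task 3 = 8; EF_Task 3 = 8+9 = 17
ES_Task 4 = 10; EF_Task 4 = 10+4 = 14
ES_Task 5 = max(EF_Task 3=17, EF_Task 4=14) = 17; EF_Task 5 = 17+6 = 23
ES_Task 6 = max(EF_Task 4=14, EF_Task 5=23) = 23; EF_Task 6 = 23+13 = 36
Expected project duration μ = 36 hours. Critical path: Task 1 → Task 3 → Task 5 → Task 6.

36 hours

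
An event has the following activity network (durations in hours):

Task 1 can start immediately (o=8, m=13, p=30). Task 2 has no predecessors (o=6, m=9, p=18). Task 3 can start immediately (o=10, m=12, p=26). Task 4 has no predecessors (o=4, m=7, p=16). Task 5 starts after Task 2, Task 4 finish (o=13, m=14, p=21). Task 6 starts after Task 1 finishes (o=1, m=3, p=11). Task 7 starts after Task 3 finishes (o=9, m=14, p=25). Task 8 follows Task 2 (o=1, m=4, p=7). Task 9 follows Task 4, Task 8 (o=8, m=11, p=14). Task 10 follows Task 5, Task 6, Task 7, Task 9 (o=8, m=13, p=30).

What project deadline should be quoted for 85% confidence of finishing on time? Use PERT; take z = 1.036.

49.4 hours

te_Task 1 = (8 + 4·13 + 30)/6 = 90/6 = 15; σ²_Task 1 = ((30−8)/6)² = 13.444
te_Task 2 = (6 + 4·9 + 18)/6 = 60/6 = 10; σ²_Task 2 = ((18−6)/6)² = 4.000
te_Task 3 = (10 + 4·12 + 26)/6 = 84/6 = 14; σ²_Task 3 = ((26−10)/6)² = 7.111
te_Task 4 = (4 + 4·7 + 16)/6 = 48/6 = 8; σ²_Task 4 = ((16−4)/6)² = 4.000
te_Task 5 = (13 + 4·14 + 21)/6 = 90/6 = 15; σ²_Task 5 = ((21−13)/6)² = 1.778
te_Task 6 = (1 + 4·3 + 11)/6 = 24/6 = 4; σ²_Task 6 = ((11−1)/6)² = 2.778
te_Task 7 = (9 + 4·14 + 25)/6 = 90/6 = 15; σ²_Task 7 = ((25−9)/6)² = 7.111
te_Task 8 = (1 + 4·4 + 7)/6 = 24/6 = 4; σ²_Task 8 = ((7−1)/6)² = 1.000
te_Task 9 = (8 + 4·11 + 14)/6 = 66/6 = 11; σ²_Task 9 = ((14−8)/6)² = 1.000
te_Task 10 = (8 + 4·13 + 30)/6 = 90/6 = 15; σ²_Task 10 = ((30−8)/6)² = 13.444

Forward pass:
ES_Task 1 = 0; EF_Task 1 = 15
ES_Task 2 = 0; EF_Task 2 = 10
ES_Task 3 = 0; EF_Task 3 = 14
ES_Task 4 = 0; EF_Task 4 = 8
ES_Task 5 = max(EF_Task 2=10, EF_Task 4=8) = 10; EF_Task 5 = 10+15 = 25
ES_Task 6 = 15; EF_Task 6 = 15+4 = 19
ES_Task 7 = 14; EF_Task 7 = 14+15 = 29
ES_Task 8 = 10; EF_Task 8 = 10+4 = 14
ES_Task 9 = max(EF_Task 4=8, EF_Task 8=14) = 14; EF_Task 9 = 14+11 = 25
ES_Task 10 = max(EF_Task 5=25, EF_Task 6=19, EF_Task 7=29, EF_Task 9=25) = 29; EF_Task 10 = 29+15 = 44
Expected project duration μ = 44 hours. Critical path: Task 3 → Task 7 → Task 10.

Variance along critical path = 7.111 + 7.111 + 13.444 = 27.667; σ = 5.260 hours.
D = μ + z·σ = 44 + 1.036·5.260 = 49.4 hours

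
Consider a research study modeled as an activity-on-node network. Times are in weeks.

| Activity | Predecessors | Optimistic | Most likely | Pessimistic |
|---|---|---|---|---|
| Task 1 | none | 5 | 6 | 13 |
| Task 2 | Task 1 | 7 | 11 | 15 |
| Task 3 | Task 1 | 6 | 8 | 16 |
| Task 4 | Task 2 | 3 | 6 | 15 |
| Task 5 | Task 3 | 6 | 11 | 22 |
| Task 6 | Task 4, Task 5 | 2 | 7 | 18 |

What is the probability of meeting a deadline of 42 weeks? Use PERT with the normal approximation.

0.917

te_Task 1 = (5 + 4·6 + 13)/6 = 42/6 = 7; σ²_Task 1 = ((13−5)/6)² = 1.778
te_Task 2 = (7 + 4·11 + 15)/6 = 66/6 = 11; σ²_Task 2 = ((15−7)/6)² = 1.778
te_Task 3 = (6 + 4·8 + 16)/6 = 54/6 = 9; σ²_Task 3 = ((16−6)/6)² = 2.778
te_Task 4 = (3 + 4·6 + 15)/6 = 42/6 = 7; σ²_Task 4 = ((15−3)/6)² = 4.000
te_Task 5 = (6 + 4·11 + 22)/6 = 72/6 = 12; σ²_Task 5 = ((22−6)/6)² = 7.111
te_Task 6 = (2 + 4·7 + 18)/6 = 48/6 = 8; σ²_Task 6 = ((18−2)/6)² = 7.111

Forward pass:
ES_Task 1 = 0; EF_Task 1 = 7
ES_Task 2 = 7; EF_Task 2 = 7+11 = 18
ES_Task 3 = 7; EF_Task 3 = 7+9 = 16
ES_Task 4 = 18; EF_Task 4 = 18+7 = 25
ES_Task 5 = 16; EF_Task 5 = 16+12 = 28
ES_Task 6 = max(EF_Task 4=25, EF_Task 5=28) = 28; EF_Task 6 = 28+8 = 36
Expected project duration μ = 36 weeks. Critical path: Task 1 → Task 3 → Task 5 → Task 6.

Variance along critical path = 1.778 + 2.778 + 7.111 + 7.111 = 18.778; σ = √18.778 = 4.333 weeks.
Z = (42 − 36) / 4.333 = 1.385
P(T ≤ 42) = Φ(1.385) ≈ 0.917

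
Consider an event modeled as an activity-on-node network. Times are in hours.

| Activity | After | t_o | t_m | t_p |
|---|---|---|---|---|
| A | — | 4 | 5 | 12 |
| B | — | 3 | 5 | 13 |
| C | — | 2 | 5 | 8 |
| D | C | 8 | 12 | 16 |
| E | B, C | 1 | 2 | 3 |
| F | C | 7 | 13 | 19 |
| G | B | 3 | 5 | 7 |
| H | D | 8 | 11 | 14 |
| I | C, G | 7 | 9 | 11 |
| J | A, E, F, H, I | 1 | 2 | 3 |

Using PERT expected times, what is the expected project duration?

te_A = (4 + 4·5 + 12)/6 = 36/6 = 6
te_B = (3 + 4·5 + 13)/6 = 36/6 = 6
te_C = (2 + 4·5 + 8)/6 = 30/6 = 5
te_D = (8 + 4·12 + 16)/6 = 72/6 = 12
te_E = (1 + 4·2 + 3)/6 = 12/6 = 2
te_F = (7 + 4·13 + 19)/6 = 78/6 = 13
te_G = (3 + 4·5 + 7)/6 = 30/6 = 5
te_H = (8 + 4·11 + 14)/6 = 66/6 = 11
te_I = (7 + 4·9 + 11)/6 = 54/6 = 9
te_J = (1 + 4·2 + 3)/6 = 12/6 = 2

Forward pass:
ES_A = 0; EF_A = 6
ES_B = 0; EF_B = 6
ES_C = 0; EF_C = 5
ES_D = 5; EF_D = 5+12 = 17
ES_E = max(EF_B=6, EF_C=5) = 6; EF_E = 6+2 = 8
ES_F = 5; EF_F = 5+13 = 18
ES_G = 6; EF_G = 6+5 = 11
ES_H = 17; EF_H = 17+11 = 28
ES_I = max(EF_C=5, EF_G=11) = 11; EF_I = 11+9 = 20
ES_J = max(EF_A=6, EF_E=8, EF_F=18, EF_H=28, EF_I=20) = 28; EF_J = 28+2 = 30
Expected project duration μ = 30 hours. Critical path: C → D → H → J.

30 hours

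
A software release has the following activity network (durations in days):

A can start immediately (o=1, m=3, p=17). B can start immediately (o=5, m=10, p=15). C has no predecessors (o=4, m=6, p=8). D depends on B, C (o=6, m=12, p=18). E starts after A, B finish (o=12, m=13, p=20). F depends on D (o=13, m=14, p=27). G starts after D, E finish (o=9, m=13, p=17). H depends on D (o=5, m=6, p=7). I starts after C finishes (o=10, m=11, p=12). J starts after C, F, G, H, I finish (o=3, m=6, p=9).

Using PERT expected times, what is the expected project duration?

44 days

te_A = (1 + 4·3 + 17)/6 = 30/6 = 5
te_B = (5 + 4·10 + 15)/6 = 60/6 = 10
te_C = (4 + 4·6 + 8)/6 = 36/6 = 6
te_D = (6 + 4·12 + 18)/6 = 72/6 = 12
te_E = (12 + 4·13 + 20)/6 = 84/6 = 14
te_F = (13 + 4·14 + 27)/6 = 96/6 = 16
te_G = (9 + 4·13 + 17)/6 = 78/6 = 13
te_H = (5 + 4·6 + 7)/6 = 36/6 = 6
te_I = (10 + 4·11 + 12)/6 = 66/6 = 11
te_J = (3 + 4·6 + 9)/6 = 36/6 = 6

Forward pass:
ES_A = 0; EF_A = 5
ES_B = 0; EF_B = 10
ES_C = 0; EF_C = 6
ES_D = max(EF_B=10, EF_C=6) = 10; EF_D = 10+12 = 22
ES_E = max(EF_A=5, EF_B=10) = 10; EF_E = 10+14 = 24
ES_F = 22; EF_F = 22+16 = 38
ES_G = max(EF_D=22, EF_E=24) = 24; EF_G = 24+13 = 37
ES_H = 22; EF_H = 22+6 = 28
ES_I = 6; EF_I = 6+11 = 17
ES_J = max(EF_C=6, EF_F=38, EF_G=37, EF_H=28, EF_I=17) = 38; EF_J = 38+6 = 44
Expected project duration μ = 44 days. Critical path: B → D → F → J.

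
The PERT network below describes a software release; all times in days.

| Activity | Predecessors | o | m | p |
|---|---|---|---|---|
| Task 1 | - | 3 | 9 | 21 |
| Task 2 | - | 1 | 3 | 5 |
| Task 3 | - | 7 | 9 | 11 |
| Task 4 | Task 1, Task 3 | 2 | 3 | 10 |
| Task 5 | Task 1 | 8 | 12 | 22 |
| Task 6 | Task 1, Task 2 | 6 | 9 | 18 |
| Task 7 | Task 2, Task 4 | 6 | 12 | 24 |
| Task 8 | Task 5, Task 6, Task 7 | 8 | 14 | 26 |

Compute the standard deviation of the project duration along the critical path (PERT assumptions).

5.36 days

te_Task 1 = (3 + 4·9 + 21)/6 = 60/6 = 10; σ²_Task 1 = ((21−3)/6)² = 9.000
te_Task 2 = (1 + 4·3 + 5)/6 = 18/6 = 3; σ²_Task 2 = ((5−1)/6)² = 0.444
te_Task 3 = (7 + 4·9 + 11)/6 = 54/6 = 9; σ²_Task 3 = ((11−7)/6)² = 0.444
te_Task 4 = (2 + 4·3 + 10)/6 = 24/6 = 4; σ²_Task 4 = ((10−2)/6)² = 1.778
te_Task 5 = (8 + 4·12 + 22)/6 = 78/6 = 13; σ²_Task 5 = ((22−8)/6)² = 5.444
te_Task 6 = (6 + 4·9 + 18)/6 = 60/6 = 10; σ²_Task 6 = ((18−6)/6)² = 4.000
te_Task 7 = (6 + 4·12 + 24)/6 = 78/6 = 13; σ²_Task 7 = ((24−6)/6)² = 9.000
te_Task 8 = (8 + 4·14 + 26)/6 = 90/6 = 15; σ²_Task 8 = ((26−8)/6)² = 9.000

Forward pass:
ES_Task 1 = 0; EF_Task 1 = 10
ES_Task 2 = 0; EF_Task 2 = 3
ES_Task 3 = 0; EF_Task 3 = 9
ES_Task 4 = max(EF_Task 1=10, EF_Task 3=9) = 10; EF_Task 4 = 10+4 = 14
ES_Task 5 = 10; EF_Task 5 = 10+13 = 23
ES_Task 6 = max(EF_Task 1=10, EF_Task 2=3) = 10; EF_Task 6 = 10+10 = 20
ES_Task 7 = max(EF_Task 2=3, EF_Task 4=14) = 14; EF_Task 7 = 14+13 = 27
ES_Task 8 = max(EF_Task 5=23, EF_Task 6=20, EF_Task 7=27) = 27; EF_Task 8 = 27+15 = 42
Expected project duration μ = 42 days. Critical path: Task 1 → Task 4 → Task 7 → Task 8.

Variance along critical path = 9.000 + 1.778 + 9.000 + 9.000 = 28.778
σ = √28.778 = 5.364 days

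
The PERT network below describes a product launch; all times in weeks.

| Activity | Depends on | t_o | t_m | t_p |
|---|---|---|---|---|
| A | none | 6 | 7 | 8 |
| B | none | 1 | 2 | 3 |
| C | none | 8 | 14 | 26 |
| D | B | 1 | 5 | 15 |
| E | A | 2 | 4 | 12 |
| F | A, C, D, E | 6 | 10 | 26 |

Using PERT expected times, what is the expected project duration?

27 weeks

te_A = (6 + 4·7 + 8)/6 = 42/6 = 7
te_B = (1 + 4·2 + 3)/6 = 12/6 = 2
te_C = (8 + 4·14 + 26)/6 = 90/6 = 15
te_D = (1 + 4·5 + 15)/6 = 36/6 = 6
te_E = (2 + 4·4 + 12)/6 = 30/6 = 5
te_F = (6 + 4·10 + 26)/6 = 72/6 = 12

Forward pass:
ES_A = 0; EF_A = 7
ES_B = 0; EF_B = 2
ES_C = 0; EF_C = 15
ES_D = 2; EF_D = 2+6 = 8
ES_E = 7; EF_E = 7+5 = 12
ES_F = max(EF_A=7, EF_C=15, EF_D=8, EF_E=12) = 15; EF_F = 15+12 = 27
Expected project duration μ = 27 weeks. Critical path: C → F.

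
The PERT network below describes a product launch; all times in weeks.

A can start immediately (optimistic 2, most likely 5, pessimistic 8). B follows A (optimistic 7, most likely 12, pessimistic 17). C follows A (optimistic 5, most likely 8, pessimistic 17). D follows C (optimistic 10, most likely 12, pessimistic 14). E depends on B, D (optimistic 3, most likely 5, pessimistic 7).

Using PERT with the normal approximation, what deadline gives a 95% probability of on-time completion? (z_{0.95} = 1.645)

35.0 weeks

te_A = (2 + 4·5 + 8)/6 = 30/6 = 5; σ²_A = ((8−2)/6)² = 1.000
te_B = (7 + 4·12 + 17)/6 = 72/6 = 12; σ²_B = ((17−7)/6)² = 2.778
te_C = (5 + 4·8 + 17)/6 = 54/6 = 9; σ²_C = ((17−5)/6)² = 4.000
te_D = (10 + 4·12 + 14)/6 = 72/6 = 12; σ²_D = ((14−10)/6)² = 0.444
te_E = (3 + 4·5 + 7)/6 = 30/6 = 5; σ²_E = ((7−3)/6)² = 0.444

Forward pass:
ES_A = 0; EF_A = 5
ES_B = 5; EF_B = 5+12 = 17
ES_C = 5; EF_C = 5+9 = 14
ES_D = 14; EF_D = 14+12 = 26
ES_E = max(EF_B=17, EF_D=26) = 26; EF_E = 26+5 = 31
Expected project duration μ = 31 weeks. Critical path: A → C → D → E.

Variance along critical path = 1.000 + 4.000 + 0.444 + 0.444 = 5.889; σ = 2.427 weeks.
D = μ + z·σ = 31 + 1.645·2.427 = 35.0 weeks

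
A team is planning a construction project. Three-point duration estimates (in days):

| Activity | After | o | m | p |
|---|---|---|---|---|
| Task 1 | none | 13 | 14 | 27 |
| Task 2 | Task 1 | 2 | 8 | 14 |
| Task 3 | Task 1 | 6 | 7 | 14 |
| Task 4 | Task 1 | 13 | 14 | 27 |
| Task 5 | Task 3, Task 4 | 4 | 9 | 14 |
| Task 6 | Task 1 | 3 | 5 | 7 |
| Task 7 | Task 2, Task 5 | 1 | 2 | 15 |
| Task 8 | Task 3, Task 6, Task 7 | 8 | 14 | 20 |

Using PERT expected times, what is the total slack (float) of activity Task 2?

te_Task 1 = (13 + 4·14 + 27)/6 = 96/6 = 16
te_Task 2 = (2 + 4·8 + 14)/6 = 48/6 = 8
te_Task 3 = (6 + 4·7 + 14)/6 = 48/6 = 8
te_Task 4 = (13 + 4·14 + 27)/6 = 96/6 = 16
te_Task 5 = (4 + 4·9 + 14)/6 = 54/6 = 9
te_Task 6 = (3 + 4·5 + 7)/6 = 30/6 = 5
te_Task 7 = (1 + 4·2 + 15)/6 = 24/6 = 4
te_Task 8 = (8 + 4·14 + 20)/6 = 84/6 = 14

Forward pass:
ES_Task 1 = 0; EF_Task 1 = 16
ES_Task 2 = 16; EF_Task 2 = 16+8 = 24
ES_Task 3 = 16; EF_Task 3 = 16+8 = 24
ES_Task 4 = 16; EF_Task 4 = 16+16 = 32
ES_Task 5 = max(EF_Task 3=24, EF_Task 4=32) = 32; EF_Task 5 = 32+9 = 41
ES_Task 6 = 16; EF_Task 6 = 16+5 = 21
ES_Task 7 = max(EF_Task 2=24, EF_Task 5=41) = 41; EF_Task 7 = 41+4 = 45
ES_Task 8 = max(EF_Task 3=24, EF_Task 6=21, EF_Task 7=45) = 45; EF_Task 8 = 45+14 = 59
Expected project duration μ = 59 days. Critical path: Task 1 → Task 4 → Task 5 → Task 7 → Task 8.

Backward pass:
LF_Task 8 = 59; LS_Task 8 = 59−14 = 45
LF_Task 7 = LS_Task 8 = 45; LS_Task 7 = 45−4 = 41
LF_Task 6 = LS_Task 8 = 45; LS_Task 6 = 45−5 = 40
LF_Task 5 = LS_Task 7 = 41; LS_Task 5 = 41−9 = 32
LF_Task 4 = LS_Task 5 = 32; LS_Task 4 = 32−16 = 16
LF_Task 3 = min(LS_Task 5=32, LS_Task 8=45) = 32; LS_Task 3 = 32−8 = 24
LF_Task 2 = LS_Task 7 = 41; LS_Task 2 = 41−8 = 33
LF_Task 1 = min(LS_Task 2=33, LS_Task 3=24, LS_Task 4=16, LS_Task 6=40) = 16; LS_Task 1 = 16−16 = 0
Slack_Task 2 = LS_Task 2 − ES_Task 2 = 33 − 16 = 17

17 days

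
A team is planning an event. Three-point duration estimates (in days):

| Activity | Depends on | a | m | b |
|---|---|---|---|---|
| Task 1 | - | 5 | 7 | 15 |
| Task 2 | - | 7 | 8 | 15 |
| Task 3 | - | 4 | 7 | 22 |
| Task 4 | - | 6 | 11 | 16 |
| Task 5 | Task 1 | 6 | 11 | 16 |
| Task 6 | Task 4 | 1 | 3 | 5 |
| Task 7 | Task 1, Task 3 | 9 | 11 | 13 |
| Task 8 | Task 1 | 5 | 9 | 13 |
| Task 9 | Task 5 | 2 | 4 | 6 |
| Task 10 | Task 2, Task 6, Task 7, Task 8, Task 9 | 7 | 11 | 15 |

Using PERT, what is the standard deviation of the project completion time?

te_Task 1 = (5 + 4·7 + 15)/6 = 48/6 = 8; σ²_Task 1 = ((15−5)/6)² = 2.778
te_Task 2 = (7 + 4·8 + 15)/6 = 54/6 = 9; σ²_Task 2 = ((15−7)/6)² = 1.778
te_Task 3 = (4 + 4·7 + 22)/6 = 54/6 = 9; σ²_Task 3 = ((22−4)/6)² = 9.000
te_Task 4 = (6 + 4·11 + 16)/6 = 66/6 = 11; σ²_Task 4 = ((16−6)/6)² = 2.778
te_Task 5 = (6 + 4·11 + 16)/6 = 66/6 = 11; σ²_Task 5 = ((16−6)/6)² = 2.778
te_Task 6 = (1 + 4·3 + 5)/6 = 18/6 = 3; σ²_Task 6 = ((5−1)/6)² = 0.444
te_Task 7 = (9 + 4·11 + 13)/6 = 66/6 = 11; σ²_Task 7 = ((13−9)/6)² = 0.444
te_Task 8 = (5 + 4·9 + 13)/6 = 54/6 = 9; σ²_Task 8 = ((13−5)/6)² = 1.778
te_Task 9 = (2 + 4·4 + 6)/6 = 24/6 = 4; σ²_Task 9 = ((6−2)/6)² = 0.444
te_Task 10 = (7 + 4·11 + 15)/6 = 66/6 = 11; σ²_Task 10 = ((15−7)/6)² = 1.778

Forward pass:
ES_Task 1 = 0; EF_Task 1 = 8
ES_Task 2 = 0; EF_Task 2 = 9
ES_Task 3 = 0; EF_Task 3 = 9
ES_Task 4 = 0; EF_Task 4 = 11
ES_Task 5 = 8; EF_Task 5 = 8+11 = 19
ES_Task 6 = 11; EF_Task 6 = 11+3 = 14
ES_Task 7 = max(EF_Task 1=8, EF_Task 3=9) = 9; EF_Task 7 = 9+11 = 20
ES_Task 8 = 8; EF_Task 8 = 8+9 = 17
ES_Task 9 = 19; EF_Task 9 = 19+4 = 23
ES_Task 10 = max(EF_Task 2=9, EF_Task 6=14, EF_Task 7=20, EF_Task 8=17, EF_Task 9=23) = 23; EF_Task 10 = 23+11 = 34
Expected project duration μ = 34 days. Critical path: Task 1 → Task 5 → Task 9 → Task 10.

Variance along critical path = 2.778 + 2.778 + 0.444 + 1.778 = 7.778
σ = √7.778 = 2.789 days

2.79 days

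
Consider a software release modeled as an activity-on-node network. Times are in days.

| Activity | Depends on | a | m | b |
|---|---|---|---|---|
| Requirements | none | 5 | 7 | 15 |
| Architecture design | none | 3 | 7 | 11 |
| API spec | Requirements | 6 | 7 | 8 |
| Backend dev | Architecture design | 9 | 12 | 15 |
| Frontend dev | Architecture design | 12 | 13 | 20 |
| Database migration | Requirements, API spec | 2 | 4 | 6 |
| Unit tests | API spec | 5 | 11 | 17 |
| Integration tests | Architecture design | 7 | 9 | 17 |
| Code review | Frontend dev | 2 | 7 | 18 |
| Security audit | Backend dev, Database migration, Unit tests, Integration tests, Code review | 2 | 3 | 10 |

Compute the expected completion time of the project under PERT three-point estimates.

te_Requirements = (5 + 4·7 + 15)/6 = 48/6 = 8
te_Architecture design = (3 + 4·7 + 11)/6 = 42/6 = 7
te_API spec = (6 + 4·7 + 8)/6 = 42/6 = 7
te_Backend dev = (9 + 4·12 + 15)/6 = 72/6 = 12
te_Frontend dev = (12 + 4·13 + 20)/6 = 84/6 = 14
te_Database migration = (2 + 4·4 + 6)/6 = 24/6 = 4
te_Unit tests = (5 + 4·11 + 17)/6 = 66/6 = 11
te_Integration tests = (7 + 4·9 + 17)/6 = 60/6 = 10
te_Code review = (2 + 4·7 + 18)/6 = 48/6 = 8
te_Security audit = (2 + 4·3 + 10)/6 = 24/6 = 4

Forward pass:
ES_Requirements = 0; EF_Requirements = 8
ES_Architecture design = 0; EF_Architecture design = 7
ES_API spec = 8; EF_API spec = 8+7 = 15
ES_Backend dev = 7; EF_Backend dev = 7+12 = 19
ES_Frontend dev = 7; EF_Frontend dev = 7+14 = 21
ES_Database migration = max(EF_Requirements=8, EF_API spec=15) = 15; EF_Database migration = 15+4 = 19
ES_Unit tests = 15; EF_Unit tests = 15+11 = 26
ES_Integration tests = 7; EF_Integration tests = 7+10 = 17
ES_Code review = 21; EF_Code review = 21+8 = 29
ES_Security audit = max(EF_Backend dev=19, EF_Database migration=19, EF_Unit tests=26, EF_Integration tests=17, EF_Code review=29) = 29; EF_Security audit = 29+4 = 33
Expected project duration μ = 33 days. Critical path: Architecture design → Frontend dev → Code review → Security audit.

33 days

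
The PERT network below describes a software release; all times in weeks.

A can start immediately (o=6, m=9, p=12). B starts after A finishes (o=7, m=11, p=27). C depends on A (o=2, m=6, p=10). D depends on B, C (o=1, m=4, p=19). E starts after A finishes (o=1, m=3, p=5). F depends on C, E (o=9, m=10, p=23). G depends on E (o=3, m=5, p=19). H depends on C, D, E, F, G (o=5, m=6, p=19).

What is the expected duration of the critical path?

36 weeks

te_A = (6 + 4·9 + 12)/6 = 54/6 = 9
te_B = (7 + 4·11 + 27)/6 = 78/6 = 13
te_C = (2 + 4·6 + 10)/6 = 36/6 = 6
te_D = (1 + 4·4 + 19)/6 = 36/6 = 6
te_E = (1 + 4·3 + 5)/6 = 18/6 = 3
te_F = (9 + 4·10 + 23)/6 = 72/6 = 12
te_G = (3 + 4·5 + 19)/6 = 42/6 = 7
te_H = (5 + 4·6 + 19)/6 = 48/6 = 8

Forward pass:
ES_A = 0; EF_A = 9
ES_B = 9; EF_B = 9+13 = 22
ES_C = 9; EF_C = 9+6 = 15
ES_D = max(EF_B=22, EF_C=15) = 22; EF_D = 22+6 = 28
ES_E = 9; EF_E = 9+3 = 12
ES_F = max(EF_C=15, EF_E=12) = 15; EF_F = 15+12 = 27
ES_G = 12; EF_G = 12+7 = 19
ES_H = max(EF_C=15, EF_D=28, EF_E=12, EF_F=27, EF_G=19) = 28; EF_H = 28+8 = 36
Expected project duration μ = 36 weeks. Critical path: A → B → D → H.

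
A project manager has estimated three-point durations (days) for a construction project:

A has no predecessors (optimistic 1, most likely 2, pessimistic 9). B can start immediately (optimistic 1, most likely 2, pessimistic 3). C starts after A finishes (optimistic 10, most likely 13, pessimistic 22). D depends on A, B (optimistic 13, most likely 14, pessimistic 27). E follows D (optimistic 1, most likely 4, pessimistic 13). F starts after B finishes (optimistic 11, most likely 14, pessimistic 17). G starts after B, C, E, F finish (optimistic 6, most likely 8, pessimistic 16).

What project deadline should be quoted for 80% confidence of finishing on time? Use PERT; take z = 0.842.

36.2 days

te_A = (1 + 4·2 + 9)/6 = 18/6 = 3; σ²_A = ((9−1)/6)² = 1.778
te_B = (1 + 4·2 + 3)/6 = 12/6 = 2; σ²_B = ((3−1)/6)² = 0.111
te_C = (10 + 4·13 + 22)/6 = 84/6 = 14; σ²_C = ((22−10)/6)² = 4.000
te_D = (13 + 4·14 + 27)/6 = 96/6 = 16; σ²_D = ((27−13)/6)² = 5.444
te_E = (1 + 4·4 + 13)/6 = 30/6 = 5; σ²_E = ((13−1)/6)² = 4.000
te_F = (11 + 4·14 + 17)/6 = 84/6 = 14; σ²_F = ((17−11)/6)² = 1.000
te_G = (6 + 4·8 + 16)/6 = 54/6 = 9; σ²_G = ((16−6)/6)² = 2.778

Forward pass:
ES_A = 0; EF_A = 3
ES_B = 0; EF_B = 2
ES_C = 3; EF_C = 3+14 = 17
ES_D = max(EF_A=3, EF_B=2) = 3; EF_D = 3+16 = 19
ES_E = 19; EF_E = 19+5 = 24
ES_F = 2; EF_F = 2+14 = 16
ES_G = max(EF_B=2, EF_C=17, EF_E=24, EF_F=16) = 24; EF_G = 24+9 = 33
Expected project duration μ = 33 days. Critical path: A → D → E → G.

Variance along critical path = 1.778 + 5.444 + 4.000 + 2.778 = 14.000; σ = 3.742 days.
D = μ + z·σ = 33 + 0.842·3.742 = 36.2 days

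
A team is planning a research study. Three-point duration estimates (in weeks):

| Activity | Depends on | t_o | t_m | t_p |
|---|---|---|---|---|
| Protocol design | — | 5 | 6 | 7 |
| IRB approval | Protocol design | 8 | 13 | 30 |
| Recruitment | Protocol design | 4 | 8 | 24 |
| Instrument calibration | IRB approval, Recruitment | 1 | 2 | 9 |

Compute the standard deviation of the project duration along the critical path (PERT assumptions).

3.92 weeks

te_Protocol design = (5 + 4·6 + 7)/6 = 36/6 = 6; σ²_Protocol design = ((7−5)/6)² = 0.111
te_IRB approval = (8 + 4·13 + 30)/6 = 90/6 = 15; σ²_IRB approval = ((30−8)/6)² = 13.444
te_Recruitment = (4 + 4·8 + 24)/6 = 60/6 = 10; σ²_Recruitment = ((24−4)/6)² = 11.111
te_Instrument calibration = (1 + 4·2 + 9)/6 = 18/6 = 3; σ²_Instrument calibration = ((9−1)/6)² = 1.778

Forward pass:
ES_Protocol design = 0; EF_Protocol design = 6
ES_IRB approval = 6; EF_IRB approval = 6+15 = 21
ES_Recruitment = 6; EF_Recruitment = 6+10 = 16
ES_Instrument calibration = max(EF_IRB approval=21, EF_Recruitment=16) = 21; EF_Instrument calibration = 21+3 = 24
Expected project duration μ = 24 weeks. Critical path: Protocol design → IRB approval → Instrument calibration.

Variance along critical path = 0.111 + 13.444 + 1.778 = 15.333
σ = √15.333 = 3.916 weeks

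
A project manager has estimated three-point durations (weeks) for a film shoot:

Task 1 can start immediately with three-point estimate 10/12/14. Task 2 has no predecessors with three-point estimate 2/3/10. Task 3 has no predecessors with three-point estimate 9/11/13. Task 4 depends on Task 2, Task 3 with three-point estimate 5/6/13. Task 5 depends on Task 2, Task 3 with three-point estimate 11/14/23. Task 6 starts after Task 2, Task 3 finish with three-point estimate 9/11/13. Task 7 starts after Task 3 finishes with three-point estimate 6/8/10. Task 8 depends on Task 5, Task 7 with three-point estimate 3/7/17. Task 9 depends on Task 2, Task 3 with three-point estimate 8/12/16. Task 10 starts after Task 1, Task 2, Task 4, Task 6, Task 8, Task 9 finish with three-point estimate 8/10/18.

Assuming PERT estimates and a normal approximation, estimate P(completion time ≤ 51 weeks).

0.954

te_Task 1 = (10 + 4·12 + 14)/6 = 72/6 = 12; σ²_Task 1 = ((14−10)/6)² = 0.444
te_Task 2 = (2 + 4·3 + 10)/6 = 24/6 = 4; σ²_Task 2 = ((10−2)/6)² = 1.778
te_Task 3 = (9 + 4·11 + 13)/6 = 66/6 = 11; σ²_Task 3 = ((13−9)/6)² = 0.444
te_Task 4 = (5 + 4·6 + 13)/6 = 42/6 = 7; σ²_Task 4 = ((13−5)/6)² = 1.778
te_Task 5 = (11 + 4·14 + 23)/6 = 90/6 = 15; σ²_Task 5 = ((23−11)/6)² = 4.000
te_Task 6 = (9 + 4·11 + 13)/6 = 66/6 = 11; σ²_Task 6 = ((13−9)/6)² = 0.444
te_Task 7 = (6 + 4·8 + 10)/6 = 48/6 = 8; σ²_Task 7 = ((10−6)/6)² = 0.444
te_Task 8 = (3 + 4·7 + 17)/6 = 48/6 = 8; σ²_Task 8 = ((17−3)/6)² = 5.444
te_Task 9 = (8 + 4·12 + 16)/6 = 72/6 = 12; σ²_Task 9 = ((16−8)/6)² = 1.778
te_Task 10 = (8 + 4·10 + 18)/6 = 66/6 = 11; σ²_Task 10 = ((18−8)/6)² = 2.778

Forward pass:
ES_Task 1 = 0; EF_Task 1 = 12
ES_Task 2 = 0; EF_Task 2 = 4
ES_Task 3 = 0; EF_Task 3 = 11
ES_Task 4 = max(EF_Task 2=4, EF_Task 3=11) = 11; EF_Task 4 = 11+7 = 18
ES_Task 5 = max(EF_Task 2=4, EF_Task 3=11) = 11; EF_Task 5 = 11+15 = 26
ES_Task 6 = max(EF_Task 2=4, EF_Task 3=11) = 11; EF_Task 6 = 11+11 = 22
ES_Task 7 = 11; EF_Task 7 = 11+8 = 19
ES_Task 8 = max(EF_Task 5=26, EF_Task 7=19) = 26; EF_Task 8 = 26+8 = 34
ES_Task 9 = max(EF_Task 2=4, EF_Task 3=11) = 11; EF_Task 9 = 11+12 = 23
ES_Task 10 = max(EF_Task 1=12, EF_Task 2=4, EF_Task 4=18, EF_Task 6=22, EF_Task 8=34, EF_Task 9=23) = 34; EF_Task 10 = 34+11 = 45
Expected project duration μ = 45 weeks. Critical path: Task 3 → Task 5 → Task 8 → Task 10.

Variance along critical path = 0.444 + 4.000 + 5.444 + 2.778 = 12.667; σ = √12.667 = 3.559 weeks.
Z = (51 − 45) / 3.559 = 1.686
P(T ≤ 51) = Φ(1.686) ≈ 0.954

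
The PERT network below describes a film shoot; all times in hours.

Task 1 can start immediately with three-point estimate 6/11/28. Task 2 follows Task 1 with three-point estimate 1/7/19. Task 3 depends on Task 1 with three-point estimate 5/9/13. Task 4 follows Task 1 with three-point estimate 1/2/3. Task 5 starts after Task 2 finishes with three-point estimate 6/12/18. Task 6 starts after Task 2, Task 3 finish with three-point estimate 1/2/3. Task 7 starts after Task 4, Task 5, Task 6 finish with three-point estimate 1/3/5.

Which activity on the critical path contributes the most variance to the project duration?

te_Task 1 = (6 + 4·11 + 28)/6 = 78/6 = 13; σ²_Task 1 = ((28−6)/6)² = 13.444
te_Task 2 = (1 + 4·7 + 19)/6 = 48/6 = 8; σ²_Task 2 = ((19−1)/6)² = 9.000
te_Task 3 = (5 + 4·9 + 13)/6 = 54/6 = 9; σ²_Task 3 = ((13−5)/6)² = 1.778
te_Task 4 = (1 + 4·2 + 3)/6 = 12/6 = 2; σ²_Task 4 = ((3−1)/6)² = 0.111
te_Task 5 = (6 + 4·12 + 18)/6 = 72/6 = 12; σ²_Task 5 = ((18−6)/6)² = 4.000
te_Task 6 = (1 + 4·2 + 3)/6 = 12/6 = 2; σ²_Task 6 = ((3−1)/6)² = 0.111
te_Task 7 = (1 + 4·3 + 5)/6 = 18/6 = 3; σ²_Task 7 = ((5−1)/6)² = 0.444

Forward pass:
ES_Task 1 = 0; EF_Task 1 = 13
ES_Task 2 = 13; EF_Task 2 = 13+8 = 21
ES_Task 3 = 13; EF_Task 3 = 13+9 = 22
ES_Task 4 = 13; EF_Task 4 = 13+2 = 15
ES_Task 5 = 21; EF_Task 5 = 21+12 = 33
ES_Task 6 = max(EF_Task 2=21, EF_Task 3=22) = 22; EF_Task 6 = 22+2 = 24
ES_Task 7 = max(EF_Task 4=15, EF_Task 5=33, EF_Task 6=24) = 33; EF_Task 7 = 33+3 = 36
Expected project duration μ = 36 hours. Critical path: Task 1 → Task 2 → Task 5 → Task 7.

Variances on critical path: σ²_Task 1=13.444, σ²_Task 2=9.000, σ²_Task 5=4.000, σ²_Task 7=0.444.
Largest is σ²_Task 1 = 13.444.

Task 1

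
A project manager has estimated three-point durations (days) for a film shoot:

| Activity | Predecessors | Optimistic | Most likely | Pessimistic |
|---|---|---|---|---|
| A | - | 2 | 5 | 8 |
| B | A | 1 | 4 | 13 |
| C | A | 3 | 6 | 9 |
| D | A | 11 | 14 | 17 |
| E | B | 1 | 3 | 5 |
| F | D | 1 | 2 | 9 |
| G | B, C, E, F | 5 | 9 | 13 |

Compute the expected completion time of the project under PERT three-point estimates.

31 days

te_A = (2 + 4·5 + 8)/6 = 30/6 = 5
te_B = (1 + 4·4 + 13)/6 = 30/6 = 5
te_C = (3 + 4·6 + 9)/6 = 36/6 = 6
te_D = (11 + 4·14 + 17)/6 = 84/6 = 14
te_E = (1 + 4·3 + 5)/6 = 18/6 = 3
te_F = (1 + 4·2 + 9)/6 = 18/6 = 3
te_G = (5 + 4·9 + 13)/6 = 54/6 = 9

Forward pass:
ES_A = 0; EF_A = 5
ES_B = 5; EF_B = 5+5 = 10
ES_C = 5; EF_C = 5+6 = 11
ES_D = 5; EF_D = 5+14 = 19
ES_E = 10; EF_E = 10+3 = 13
ES_F = 19; EF_F = 19+3 = 22
ES_G = max(EF_B=10, EF_C=11, EF_E=13, EF_F=22) = 22; EF_G = 22+9 = 31
Expected project duration μ = 31 days. Critical path: A → D → F → G.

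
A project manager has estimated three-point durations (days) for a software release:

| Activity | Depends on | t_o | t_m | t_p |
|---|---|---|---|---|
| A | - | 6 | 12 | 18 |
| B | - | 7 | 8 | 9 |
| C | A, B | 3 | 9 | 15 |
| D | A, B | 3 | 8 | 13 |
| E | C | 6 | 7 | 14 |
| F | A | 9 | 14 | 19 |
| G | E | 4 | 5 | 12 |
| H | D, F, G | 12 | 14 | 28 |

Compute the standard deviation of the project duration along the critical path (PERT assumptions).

te_A = (6 + 4·12 + 18)/6 = 72/6 = 12; σ²_A = ((18−6)/6)² = 4.000
te_B = (7 + 4·8 + 9)/6 = 48/6 = 8; σ²_B = ((9−7)/6)² = 0.111
te_C = (3 + 4·9 + 15)/6 = 54/6 = 9; σ²_C = ((15−3)/6)² = 4.000
te_D = (3 + 4·8 + 13)/6 = 48/6 = 8; σ²_D = ((13−3)/6)² = 2.778
te_E = (6 + 4·7 + 14)/6 = 48/6 = 8; σ²_E = ((14−6)/6)² = 1.778
te_F = (9 + 4·14 + 19)/6 = 84/6 = 14; σ²_F = ((19−9)/6)² = 2.778
te_G = (4 + 4·5 + 12)/6 = 36/6 = 6; σ²_G = ((12−4)/6)² = 1.778
te_H = (12 + 4·14 + 28)/6 = 96/6 = 16; σ²_H = ((28−12)/6)² = 7.111

Forward pass:
ES_A = 0; EF_A = 12
ES_B = 0; EF_B = 8
ES_C = max(EF_A=12, EF_B=8) = 12; EF_C = 12+9 = 21
ES_D = max(EF_A=12, EF_B=8) = 12; EF_D = 12+8 = 20
ES_E = 21; EF_E = 21+8 = 29
ES_F = 12; EF_F = 12+14 = 26
ES_G = 29; EF_G = 29+6 = 35
ES_H = max(EF_D=20, EF_F=26, EF_G=35) = 35; EF_H = 35+16 = 51
Expected project duration μ = 51 days. Critical path: A → C → E → G → H.

Variance along critical path = 4.000 + 4.000 + 1.778 + 1.778 + 7.111 = 18.667
σ = √18.667 = 4.320 days

4.32 days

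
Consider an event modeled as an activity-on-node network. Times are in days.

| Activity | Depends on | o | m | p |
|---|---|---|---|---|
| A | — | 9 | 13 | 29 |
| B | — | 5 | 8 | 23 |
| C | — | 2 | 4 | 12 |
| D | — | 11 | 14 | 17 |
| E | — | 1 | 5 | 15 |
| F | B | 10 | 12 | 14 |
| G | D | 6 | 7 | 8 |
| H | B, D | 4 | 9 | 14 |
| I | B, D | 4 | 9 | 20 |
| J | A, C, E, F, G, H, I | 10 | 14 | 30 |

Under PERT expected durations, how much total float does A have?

9 days

te_A = (9 + 4·13 + 29)/6 = 90/6 = 15
te_B = (5 + 4·8 + 23)/6 = 60/6 = 10
te_C = (2 + 4·4 + 12)/6 = 30/6 = 5
te_D = (11 + 4·14 + 17)/6 = 84/6 = 14
te_E = (1 + 4·5 + 15)/6 = 36/6 = 6
te_F = (10 + 4·12 + 14)/6 = 72/6 = 12
te_G = (6 + 4·7 + 8)/6 = 42/6 = 7
te_H = (4 + 4·9 + 14)/6 = 54/6 = 9
te_I = (4 + 4·9 + 20)/6 = 60/6 = 10
te_J = (10 + 4·14 + 30)/6 = 96/6 = 16

Forward pass:
ES_A = 0; EF_A = 15
ES_B = 0; EF_B = 10
ES_C = 0; EF_C = 5
ES_D = 0; EF_D = 14
ES_E = 0; EF_E = 6
ES_F = 10; EF_F = 10+12 = 22
ES_G = 14; EF_G = 14+7 = 21
ES_H = max(EF_B=10, EF_D=14) = 14; EF_H = 14+9 = 23
ES_I = max(EF_B=10, EF_D=14) = 14; EF_I = 14+10 = 24
ES_J = max(EF_A=15, EF_C=5, EF_E=6, EF_F=22, EF_G=21, EF_H=23, EF_I=24) = 24; EF_J = 24+16 = 40
Expected project duration μ = 40 days. Critical path: D → I → J.

Backward pass:
LF_J = 40; LS_J = 40−16 = 24
LF_I = LS_J = 24; LS_I = 24−10 = 14
LF_H = LS_J = 24; LS_H = 24−9 = 15
LF_G = LS_J = 24; LS_G = 24−7 = 17
LF_F = LS_J = 24; LS_F = 24−12 = 12
LF_E = LS_J = 24; LS_E = 24−6 = 18
LF_D = min(LS_G=17, LS_H=15, LS_I=14) = 14; LS_D = 14−14 = 0
LF_C = LS_J = 24; LS_C = 24−5 = 19
LF_B = min(LS_F=12, LS_H=15, LS_I=14) = 12; LS_B = 12−10 = 2
LF_A = LS_J = 24; LS_A = 24−15 = 9
Slack_A = LS_A − ES_A = 9 − 0 = 9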